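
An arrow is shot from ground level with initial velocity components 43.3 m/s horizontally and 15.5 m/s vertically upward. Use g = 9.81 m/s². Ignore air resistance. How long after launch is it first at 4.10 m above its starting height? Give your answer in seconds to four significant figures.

0.2914 s

Set y = v_y0 t − ½ g t² = 4.10: 4.905 t² − 15.50 t + 4.10 = 0.
Quadratic formula: t = (15.50 ± √159.81) / 9.81 = (15.50 ± 12.64) / 9.81 → t = 0.2914 s or 2.869 s.
The first (ascending) time is 0.2914 s.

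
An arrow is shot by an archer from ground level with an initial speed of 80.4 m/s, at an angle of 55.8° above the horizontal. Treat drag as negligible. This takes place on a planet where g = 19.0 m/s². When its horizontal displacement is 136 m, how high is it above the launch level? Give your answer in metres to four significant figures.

114.1 m

Resolve: vₓ = 80.40 cos 55.8° = 45.19 m/s and v_y0 = 80.40 sin 55.8° = 66.50 m/s.
x = vₓ t ⇒ t = 136/45.19 = 3.009 s.
Height: y = v_y0 t − ½ g t² = 66.50 × 3.009 − 9.500 × 3.009² = 200.1 − 86.04 = 114.1 m.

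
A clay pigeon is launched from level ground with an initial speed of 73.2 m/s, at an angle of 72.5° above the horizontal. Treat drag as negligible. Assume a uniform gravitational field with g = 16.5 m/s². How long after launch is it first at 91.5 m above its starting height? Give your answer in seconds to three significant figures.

Resolve: vₓ = 73.20 cos 72.5° = 22.01 m/s and v_y0 = 73.20 sin 72.5° = 69.81 m/s.
Set y = v_y0 t − ½ g t² = 91.5: 8.250 t² − 69.81 t + 91.5 = 0.
Quadratic formula: t = (69.81 ± √1854.2) / 16.5 = (69.81 ± 43.06) / 16.5 → t = 1.621 s or 6.841 s.
The first (ascending) time is 1.621 s.

1.62 s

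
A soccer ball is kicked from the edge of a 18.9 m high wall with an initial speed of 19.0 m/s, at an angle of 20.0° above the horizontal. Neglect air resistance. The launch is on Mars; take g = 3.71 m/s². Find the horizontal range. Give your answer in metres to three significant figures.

96.3 m

vₓ = 19.00 cos 20.0° = 17.85 m/s; v_y0 = 19.00 sin 20.0° = 6.498 m/s.
The projectile lands when y = 18.9 + (6.498) t − ½·3.71·t² = 0. Positive root: t = (6.498 + √(6.498² + 2·3.71·18.9)) / 3.71 = (6.498 + 13.51) / 3.71 = 5.393 s.
Horizontal distance: R = vₓ t = 17.85 × 5.393 = 96.28 m.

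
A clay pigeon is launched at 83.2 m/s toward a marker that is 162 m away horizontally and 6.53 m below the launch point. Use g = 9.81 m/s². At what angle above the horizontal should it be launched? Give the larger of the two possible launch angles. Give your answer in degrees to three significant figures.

83.4°

Trajectory: y = x tanθ − g x² (1 + tan²θ)/(2v₀²). With x = 162, y = −6.53, v₀ = 83.2, g = 9.81:
18.60 tan²θ − 162 tanθ + (12.07) = 0.
tanθ = [162 ± √(162² − 4 × 18.60 × (12.07))] / (2 × 18.60) = (162 ± 159.2) / 37.19, giving tanθ = 0.07513 or 8.636.
θ = 4.297° or 83.40°; the larger is 83.40°.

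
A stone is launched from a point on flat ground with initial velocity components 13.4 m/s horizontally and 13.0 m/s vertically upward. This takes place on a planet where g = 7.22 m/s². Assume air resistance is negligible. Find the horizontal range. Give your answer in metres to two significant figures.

Flight time T = 2 v_y0 / g = 3.601 s.
Horizontal distance R = vₓ T = 13.40 × 3.601 = 48.25 m.

48 m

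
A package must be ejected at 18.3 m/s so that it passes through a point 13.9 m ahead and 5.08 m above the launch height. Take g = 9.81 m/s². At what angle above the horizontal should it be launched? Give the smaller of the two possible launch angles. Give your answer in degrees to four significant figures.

33.30°

Trajectory: y = x tanθ − g x² (1 + tan²θ)/(2v₀²). With x = 13.9, y = 5.08, v₀ = 18.3, g = 9.81:
2.830 tan²θ − 13.9 tanθ + (7.910) = 0.
tanθ = [13.9 ± √(13.9² − 4 × 2.830 × (7.910))] / (2 × 2.830) = (13.9 ± 10.18) / 5.660, giving tanθ = 0.6569 or 4.255.
θ = 33.30° or 76.77°; the smaller is 33.30°.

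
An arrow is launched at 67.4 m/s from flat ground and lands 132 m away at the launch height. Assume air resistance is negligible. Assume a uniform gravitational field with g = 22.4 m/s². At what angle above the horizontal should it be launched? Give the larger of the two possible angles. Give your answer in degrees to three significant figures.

69.7°

R = v₀² sin 2θ / g gives sin 2θ = gR/v₀² = 22.4·132/67.4² = 0.6509.
2θ = 40.61° or 180° − 40.61° = 139.4°, so θ = 20.30° or 69.70°.
The larger angle is 69.70°.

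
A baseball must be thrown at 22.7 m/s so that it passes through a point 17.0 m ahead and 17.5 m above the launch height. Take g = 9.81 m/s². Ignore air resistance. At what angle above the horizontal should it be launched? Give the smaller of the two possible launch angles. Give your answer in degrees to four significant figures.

Trajectory: y = x tanθ − g x² (1 + tan²θ)/(2v₀²). With x = 17.0, y = 17.5, v₀ = 22.7, g = 9.81:
2.751 tan²θ − 17.0 tanθ + (20.25) = 0.
tanθ = [17.0 ± √(17.0² − 4 × 2.751 × (20.25))] / (2 × 2.751) = (17.0 ± 8.134) / 5.502, giving tanθ = 1.611 or 4.568.
θ = 58.18° or 77.65°; the smaller is 58.18°.

58.18°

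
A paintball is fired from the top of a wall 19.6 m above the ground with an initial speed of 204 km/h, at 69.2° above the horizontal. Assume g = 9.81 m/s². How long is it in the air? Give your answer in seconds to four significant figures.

Convert: 204 km/h = 204/3.6 = 56.67 m/s.
vₓ = 56.67 cos 69.2° = 20.12 m/s; v_y0 = 56.67 sin 69.2° = 52.97 m/s.
With up positive and y = 0 at the ground: y(t) = 19.6 + (52.97) t − 4.905 t². Setting y = 0 and taking the positive root: t = [52.97 + √(52.97² + 2·9.81·19.6)] / 9.81 = (52.97 + 56.49) / 9.81 = 11.16 s.

11.16 s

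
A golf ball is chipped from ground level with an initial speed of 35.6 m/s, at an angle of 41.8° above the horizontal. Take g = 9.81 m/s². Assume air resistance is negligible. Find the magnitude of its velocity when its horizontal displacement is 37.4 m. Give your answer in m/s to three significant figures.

28.3 m/s

Components: vₓ = 35.60 cos 41.8° = 26.54 m/s, v_y0 = 35.60 sin 41.8° = 23.73 m/s.
At x = 37.4 m, t = x/vₓ = 37.4/26.54 = 1.409 s.
Vertical velocity there: v_y = v_y0 − g t = 23.73 − 9.81 × 1.409 = 9.904 m/s.
Speed: √(vₓ² + v_y²) = √(26.54² + 9.904²) = 28.33 m/s.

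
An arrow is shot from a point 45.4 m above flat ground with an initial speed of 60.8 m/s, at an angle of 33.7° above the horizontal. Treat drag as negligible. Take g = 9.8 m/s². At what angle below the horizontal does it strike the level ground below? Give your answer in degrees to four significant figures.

Horizontal component vₓ = 60.80 cos 33.7° = 50.58 m/s; vertical v_y0 = 60.80 sin 33.7° = 33.73 m/s.
With up positive and y = 0 at the ground: y(t) = 45.4 + (33.73) t − 4.900 t². Setting y = 0 and taking the positive root: t = [33.73 + √(33.73² + 2·9.80·45.4)] / 9.80 = (33.73 + 45.03) / 9.80 = 8.037 s.
At impact: v_y = v_y0 − g t = −45.03 m/s; vₓ = 50.58 m/s.
Angle below horizontal: arctan(|v_y|/vₓ) = arctan(45.03/50.58) = 41.68°.

41.68°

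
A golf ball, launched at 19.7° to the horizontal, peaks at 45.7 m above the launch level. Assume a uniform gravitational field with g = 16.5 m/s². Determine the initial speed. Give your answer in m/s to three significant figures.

115 m/s

At the peak v_y = 0, so v_y0 = √(2gH) = √(2 × 16.5 × 45.7) = 38.83 m/s.
v_y0 = v₀ sin θ ⇒ v₀ = 38.83 / sin 19.7° = 115.2 m/s.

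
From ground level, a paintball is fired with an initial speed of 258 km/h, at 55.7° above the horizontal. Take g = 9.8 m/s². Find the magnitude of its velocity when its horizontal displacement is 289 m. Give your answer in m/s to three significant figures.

Convert: 258 km/h = 258/3.6 = 71.67 m/s.
Resolve: vₓ = 71.67 cos 55.7° = 40.39 m/s and v_y0 = 71.67 sin 55.7° = 59.20 m/s.
x = vₓ t ⇒ t = 289/40.39 = 7.156 s.
Vertical velocity there: v_y = v_y0 − g t = 59.20 − 9.80 × 7.156 = −10.92 m/s.
Speed: √(vₓ² + v_y²) = √(40.39² + 10.92²) = 41.84 m/s.

41.8 m/s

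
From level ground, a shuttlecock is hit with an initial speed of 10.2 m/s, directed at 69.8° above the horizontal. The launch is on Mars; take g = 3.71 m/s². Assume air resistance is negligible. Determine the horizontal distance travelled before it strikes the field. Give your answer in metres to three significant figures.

Resolve: vₓ = 10.20 cos 69.8° = 3.522 m/s and v_y0 = 10.20 sin 69.8° = 9.573 m/s.
Flight time T = 2 v_y0 / g = 5.160 s.
Range: R = vₓ T = 3.522 × 5.160 = 18.18 m.

18.2 m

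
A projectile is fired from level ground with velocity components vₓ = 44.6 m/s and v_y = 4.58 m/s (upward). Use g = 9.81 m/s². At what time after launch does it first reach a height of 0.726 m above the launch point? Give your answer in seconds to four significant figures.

Height y(t) = 4.580 t − 4.905 t² = 0.726 gives 4.905 t² − 4.580 t + 0.726 = 0.
t = [4.580 ± √(4.580² − 2·9.81·0.726)] / 9.81 = (4.580 ± 2.595) / 9.81, so t = 0.2024 s or t = 0.7314 s.
The first (ascending) time is 0.2024 s.

0.2024 s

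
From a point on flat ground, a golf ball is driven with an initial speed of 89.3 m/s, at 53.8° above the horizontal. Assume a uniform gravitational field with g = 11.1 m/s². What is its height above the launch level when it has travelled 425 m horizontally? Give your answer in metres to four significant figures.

220.3 m

Horizontal component vₓ = 89.30 cos 53.8° = 52.74 m/s; vertical v_y0 = 89.30 sin 53.8° = 72.06 m/s.
At x = 425 m, t = x/vₓ = 425/52.74 = 8.058 s.
Height: y = v_y0 t − ½ g t² = 72.06 × 8.058 − 5.550 × 8.058² = 580.7 − 360.4 = 220.3 m.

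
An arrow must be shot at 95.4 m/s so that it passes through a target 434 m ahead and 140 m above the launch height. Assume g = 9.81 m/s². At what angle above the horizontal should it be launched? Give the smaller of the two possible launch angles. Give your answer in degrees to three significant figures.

33.3°

Trajectory: y = x tanθ − g x² (1 + tan²θ)/(2v₀²). With x = 434, y = 140, v₀ = 95.4, g = 9.81:
101.5 tan²θ − 434 tanθ + (241.5) = 0.
tanθ = [434 ± √(434² − 4 × 101.5 × (241.5))] / (2 × 101.5) = (434 ± 300.5) / 203.0, giving tanθ = 0.6576 or 3.618.
θ = 33.33° or 74.55°; the smaller is 33.33°.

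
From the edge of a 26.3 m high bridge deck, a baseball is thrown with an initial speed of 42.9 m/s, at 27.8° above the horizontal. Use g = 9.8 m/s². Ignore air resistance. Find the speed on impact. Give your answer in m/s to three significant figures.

48.5 m/s

vₓ = 42.90 cos 27.8° = 37.95 m/s; v_y0 = 42.90 sin 27.8° = 20.01 m/s.
With up positive and y = 0 at the ground: y(t) = 26.3 + (20.01) t − 4.900 t². Setting y = 0 and taking the positive root: t = [20.01 + √(20.01² + 2·9.80·26.3)] / 9.80 = (20.01 + 30.26) / 9.80 = 5.130 s.
Vertical velocity at impact: v_y = v_y0 − g t = 20.01 − 9.80 × 5.130 = −30.26 m/s.
Speed: |v| = √(vₓ² + v_y²) = √(37.95² + 30.26²) = 48.54 m/s.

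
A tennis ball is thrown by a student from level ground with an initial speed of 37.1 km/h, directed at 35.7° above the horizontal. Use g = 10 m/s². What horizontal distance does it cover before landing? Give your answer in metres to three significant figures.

10.1 m

Convert: 37.1 km/h = 37.1/3.6 = 10.31 m/s.
Components: vₓ = 10.31 cos 35.7° = 8.369 m/s, v_y0 = 10.31 sin 35.7° = 6.014 m/s.
Flight time T = 2 v_y0 / g = 1.203 s.
Range: R = vₓ T = 8.369 × 1.203 = 10.07 m.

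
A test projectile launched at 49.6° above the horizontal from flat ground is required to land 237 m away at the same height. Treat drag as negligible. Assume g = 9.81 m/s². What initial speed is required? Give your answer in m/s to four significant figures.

Level-ground range: R = v₀² sin(2θ)/g, so v₀ = √(gR / sin 2θ).
v₀ = √(9.81 × 237 / sin 99.20°) = √(2325 / 0.9871) = √2355.3 = 48.53 m/s.

48.53 m/s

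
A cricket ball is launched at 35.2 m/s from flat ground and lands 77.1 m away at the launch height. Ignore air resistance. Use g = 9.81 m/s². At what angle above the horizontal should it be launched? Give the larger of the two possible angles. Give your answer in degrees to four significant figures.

71.19°

Level-ground range R = v₀² sin(2θ)/g ⇒ sin(2θ) = gR/v₀² = 9.81 × 77.1 / 35.2² = 0.6104.
2θ = 37.62° or 180° − 37.62° = 142.4°, so θ = 18.81° or 71.19°.
The larger angle is 71.19°.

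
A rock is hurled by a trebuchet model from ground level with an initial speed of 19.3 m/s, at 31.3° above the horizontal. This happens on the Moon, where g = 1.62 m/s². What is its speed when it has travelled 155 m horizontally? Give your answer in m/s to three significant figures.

17.3 m/s

Horizontal component vₓ = 19.30 cos 31.3° = 16.49 m/s; vertical v_y0 = 19.30 sin 31.3° = 10.03 m/s.
At x = 155 m, t = x/vₓ = 155/16.49 = 9.399 s.
Vertical velocity there: v_y = v_y0 − g t = 10.03 − 1.62 × 9.399 = −5.200 m/s.
Speed: √(vₓ² + v_y²) = √(16.49² + 5.200²) = 17.29 m/s.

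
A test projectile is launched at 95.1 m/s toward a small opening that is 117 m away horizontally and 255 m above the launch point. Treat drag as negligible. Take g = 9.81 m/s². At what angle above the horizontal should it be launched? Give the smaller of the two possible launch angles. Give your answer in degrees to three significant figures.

Trajectory: y = x tanθ − g x² (1 + tan²θ)/(2v₀²). With x = 117, y = 255, v₀ = 95.1, g = 9.81:
7.424 tan²θ − 117 tanθ + (262.4) = 0.
tanθ = [117 ± √(117² − 4 × 7.424 × (262.4))] / (2 × 7.424) = (117 ± 76.78) / 14.85, giving tanθ = 2.708 or 13.05.
θ = 69.73° or 85.62°; the smaller is 69.73°.

69.7°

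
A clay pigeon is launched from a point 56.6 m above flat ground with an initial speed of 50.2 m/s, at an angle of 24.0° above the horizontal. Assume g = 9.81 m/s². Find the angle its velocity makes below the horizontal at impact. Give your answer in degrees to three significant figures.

vₓ = 50.20 cos 24.0° = 45.86 m/s; v_y0 = 50.20 sin 24.0° = 20.42 m/s.
The projectile lands when y = 56.6 + (20.42) t − ½·9.81·t² = 0. Positive root: t = (20.42 + √(20.42² + 2·9.81·56.6)) / 9.81 = (20.42 + 39.08) / 9.81 = 6.065 s.
At impact: v_y = v_y0 − g t = −39.08 m/s; vₓ = 45.86 m/s.
Angle below horizontal: arctan(|v_y|/vₓ) = arctan(39.08/45.86) = 40.44°.

40.4°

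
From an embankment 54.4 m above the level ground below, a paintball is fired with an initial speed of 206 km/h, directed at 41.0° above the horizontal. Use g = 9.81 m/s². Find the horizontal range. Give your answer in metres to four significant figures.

384.3 m

Convert: 206 km/h = 206/3.6 = 57.22 m/s.
vₓ = 57.22 cos 41.0° = 43.19 m/s; v_y0 = 57.22 sin 41.0° = 37.54 m/s.
Vertical motion (up positive, ground at y = 0): 4.905 t² − (37.54) t − 54.4 = 0, so t = (37.54 + √(37.54² + 2·9.81·54.4)) / 9.81 = (37.54 + 49.77) / 9.81 = 8.900 s.
Horizontal distance: R = vₓ t = 43.19 × 8.900 = 384.3 m.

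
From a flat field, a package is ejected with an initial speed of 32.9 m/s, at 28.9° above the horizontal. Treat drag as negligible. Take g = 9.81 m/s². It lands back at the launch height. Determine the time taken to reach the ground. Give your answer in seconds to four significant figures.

3.242 s

Horizontal component vₓ = 32.90 cos 28.9° = 28.80 m/s; vertical v_y0 = 32.90 sin 28.9° = 15.90 m/s.
Landing at launch height ⇒ T = 2 v_y0 / g = 2 × 15.90 / 9.81 = 3.242 s.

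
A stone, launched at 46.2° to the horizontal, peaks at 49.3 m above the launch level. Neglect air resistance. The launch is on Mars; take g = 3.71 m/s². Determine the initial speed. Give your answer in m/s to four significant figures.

26.50 m/s

At the peak v_y = 0, so v_y0 = √(2gH) = √(2 × 3.71 × 49.3) = 19.13 m/s.
v_y0 = v₀ sin θ ⇒ v₀ = 19.13 / sin 46.2° = 26.50 m/s.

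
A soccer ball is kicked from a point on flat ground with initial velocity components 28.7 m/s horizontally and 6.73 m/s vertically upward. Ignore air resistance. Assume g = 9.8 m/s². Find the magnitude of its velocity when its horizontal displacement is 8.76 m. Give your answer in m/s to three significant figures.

28.9 m/s

Time to reach x = 8.76 m: t = x/vₓ = 8.76/28.70 = 0.3052 s.
Vertical velocity there: v_y = v_y0 − g t = 6.730 − 9.80 × 0.3052 = 3.739 m/s.
Speed: √(vₓ² + v_y²) = √(28.70² + 3.739²) = 28.94 m/s.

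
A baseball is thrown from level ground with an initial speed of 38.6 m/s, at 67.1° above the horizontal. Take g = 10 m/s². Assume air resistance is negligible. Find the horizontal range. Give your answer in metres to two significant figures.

Components: vₓ = 38.60 cos 67.1° = 15.02 m/s, v_y0 = 38.60 sin 67.1° = 35.56 m/s.
Time aloft: T = 2 v_y0 / g = 2 × 35.56 / 10.0 = 7.112 s.
Horizontal distance R = vₓ T = 15.02 × 7.112 = 106.8 m.

110 m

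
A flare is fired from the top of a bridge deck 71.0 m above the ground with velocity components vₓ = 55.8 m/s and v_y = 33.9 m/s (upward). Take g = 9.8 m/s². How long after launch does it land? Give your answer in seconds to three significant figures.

The projectile lands when y = 71.0 + (33.90) t − ½·9.80·t² = 0. Positive root: t = (33.90 + √(33.90² + 2·9.80·71.0)) / 9.80 = (33.90 + 50.41) / 9.80 = 8.603 s.

8.60 s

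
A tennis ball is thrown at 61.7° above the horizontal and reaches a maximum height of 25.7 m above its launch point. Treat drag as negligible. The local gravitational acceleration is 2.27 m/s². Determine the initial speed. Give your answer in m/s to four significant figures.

At the peak v_y = 0, so v_y0 = √(2gH) = √(2 × 2.27 × 25.7) = 10.80 m/s.
v_y0 = v₀ sin θ ⇒ v₀ = 10.80 / sin 61.7° = 12.27 m/s.

12.27 m/s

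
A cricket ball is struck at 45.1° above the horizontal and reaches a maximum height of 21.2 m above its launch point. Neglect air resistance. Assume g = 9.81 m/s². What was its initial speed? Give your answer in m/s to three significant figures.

28.8 m/s

At the peak v_y = 0, so v_y0 = √(2gH) = √(2 × 9.81 × 21.2) = 20.39 m/s.
v_y0 = v₀ sin θ ⇒ v₀ = 20.39 / sin 45.1° = 28.79 m/s.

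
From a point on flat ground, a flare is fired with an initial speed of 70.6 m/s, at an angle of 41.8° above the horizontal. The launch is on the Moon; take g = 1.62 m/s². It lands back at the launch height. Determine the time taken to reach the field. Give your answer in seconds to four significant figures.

vₓ = 70.60 cos 41.8° = 52.63 m/s; v_y0 = 70.60 sin 41.8° = 47.06 m/s.
Landing at launch height ⇒ T = 2 v_y0 / g = 2 × 47.06 / 1.62 = 58.10 s.

58.10 s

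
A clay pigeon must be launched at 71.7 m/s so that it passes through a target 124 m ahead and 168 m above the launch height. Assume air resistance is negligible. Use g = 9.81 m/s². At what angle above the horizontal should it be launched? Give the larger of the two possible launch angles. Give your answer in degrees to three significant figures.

81.3°

Trajectory: y = x tanθ − g x² (1 + tan²θ)/(2v₀²). With x = 124, y = 168, v₀ = 71.7, g = 9.81:
14.67 tan²θ − 124 tanθ + (182.7) = 0.
tanθ = [124 ± √(124² − 4 × 14.67 × (182.7))] / (2 × 14.67) = (124 ± 68.24) / 29.34, giving tanθ = 1.900 or 6.552.
θ = 62.25° or 81.32°; the larger is 81.32°.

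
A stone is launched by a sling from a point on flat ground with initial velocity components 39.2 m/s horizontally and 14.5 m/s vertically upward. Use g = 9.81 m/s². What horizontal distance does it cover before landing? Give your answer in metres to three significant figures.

Flight time T = 2 v_y0 / g = 2.956 s.
Range: R = vₓ T = 39.20 × 2.956 = 115.9 m.

116 m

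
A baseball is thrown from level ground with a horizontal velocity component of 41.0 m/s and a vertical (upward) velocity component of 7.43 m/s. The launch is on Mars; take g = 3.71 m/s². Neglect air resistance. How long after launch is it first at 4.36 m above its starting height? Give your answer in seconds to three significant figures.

Set y = v_y0 t − ½ g t² = 4.36: 1.855 t² − 7.430 t + 4.36 = 0.
t = [7.430 ± √(7.430² − 2·3.71·4.36)] / 3.71 = (7.430 ± 4.781) / 3.71, so t = 0.7141 s or t = 3.291 s.
The first (ascending) time is 0.7141 s.

0.714 s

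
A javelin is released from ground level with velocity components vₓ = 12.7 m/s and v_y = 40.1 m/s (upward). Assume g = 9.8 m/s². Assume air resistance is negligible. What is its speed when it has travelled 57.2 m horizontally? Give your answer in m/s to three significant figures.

13.3 m/s

At x = 57.2 m, t = x/vₓ = 57.2/12.70 = 4.504 s.
Vertical velocity there: v_y = v_y0 − g t = 40.10 − 9.80 × 4.504 = −4.039 m/s.
Speed: √(vₓ² + v_y²) = √(12.70² + 4.039²) = 13.33 m/s.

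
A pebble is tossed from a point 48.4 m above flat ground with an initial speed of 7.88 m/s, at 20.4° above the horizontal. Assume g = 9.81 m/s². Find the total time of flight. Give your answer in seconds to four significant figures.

3.434 s

Resolve: vₓ = 7.880 cos 20.4° = 7.386 m/s and v_y0 = 7.880 sin 20.4° = 2.747 m/s.
Vertical motion (up positive, ground at y = 0): 4.905 t² − (2.747) t − 48.4 = 0, so t = (2.747 + √(2.747² + 2·9.81·48.4)) / 9.81 = (2.747 + 30.94) / 9.81 = 3.434 s.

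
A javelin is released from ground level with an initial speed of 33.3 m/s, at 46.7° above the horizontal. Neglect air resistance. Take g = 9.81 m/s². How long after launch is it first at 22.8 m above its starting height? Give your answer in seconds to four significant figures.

1.264 s

vₓ = 33.30 cos 46.7° = 22.84 m/s; v_y0 = 33.30 sin 46.7° = 24.23 m/s.
Require v_y0 t − ½ g t² = 22.8, i.e. 4.905 t² − 24.23 t + 22.8 = 0.
Quadratic formula: t = (24.23 ± √139.99) / 9.81 = (24.23 ± 11.83) / 9.81 → t = 1.264 s or 3.677 s.
The first (ascending) time is 1.264 s.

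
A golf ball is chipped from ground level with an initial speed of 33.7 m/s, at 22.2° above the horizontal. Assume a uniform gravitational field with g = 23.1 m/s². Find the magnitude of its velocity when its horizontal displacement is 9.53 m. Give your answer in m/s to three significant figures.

Resolve: vₓ = 33.70 cos 22.2° = 31.20 m/s and v_y0 = 33.70 sin 22.2° = 12.73 m/s.
At x = 9.53 m, t = x/vₓ = 9.53/31.20 = 0.3054 s.
Vertical velocity there: v_y = v_y0 − g t = 12.73 − 23.1 × 0.3054 = 5.678 m/s.
Speed: √(vₓ² + v_y²) = √(31.20² + 5.678²) = 31.71 m/s.

31.7 m/s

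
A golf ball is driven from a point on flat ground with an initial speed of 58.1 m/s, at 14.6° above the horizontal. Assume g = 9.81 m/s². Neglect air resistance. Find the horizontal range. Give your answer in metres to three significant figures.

168 m

vₓ = 58.10 cos 14.6° = 56.22 m/s; v_y0 = 58.10 sin 14.6° = 14.65 m/s.
Flight time T = 2 v_y0 / g = 2.986 s.
Range: R = vₓ T = 56.22 × 2.986 = 167.9 m.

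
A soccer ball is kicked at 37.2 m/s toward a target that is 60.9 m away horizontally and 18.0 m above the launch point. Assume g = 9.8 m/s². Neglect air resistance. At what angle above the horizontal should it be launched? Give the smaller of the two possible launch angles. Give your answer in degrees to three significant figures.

Trajectory: y = x tanθ − g x² (1 + tan²θ)/(2v₀²). With x = 60.9, y = 18.0, v₀ = 37.2, g = 9.80:
13.13 tan²θ − 60.9 tanθ + (31.13) = 0.
tanθ = [60.9 ± √(60.9² − 4 × 13.13 × (31.13))] / (2 × 13.13) = (60.9 ± 45.53) / 26.26, giving tanθ = 0.5850 or 4.052.
θ = 30.33° or 76.14°; the smaller is 30.33°.

30.3°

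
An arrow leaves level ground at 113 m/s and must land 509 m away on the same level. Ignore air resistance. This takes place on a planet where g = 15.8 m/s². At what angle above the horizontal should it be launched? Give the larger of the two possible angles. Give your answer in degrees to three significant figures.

Level-ground range R = v₀² sin(2θ)/g ⇒ sin(2θ) = gR/v₀² = 15.8 × 509 / 113² = 0.6298.
2θ = 39.04° or 180° − 39.04° = 141.0°, so θ = 19.52° or 70.48°.
The larger angle is 70.48°.

70.5°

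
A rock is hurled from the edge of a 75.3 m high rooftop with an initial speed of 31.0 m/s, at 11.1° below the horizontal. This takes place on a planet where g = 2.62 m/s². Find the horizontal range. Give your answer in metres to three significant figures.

172 m

vₓ = 31.00 cos 11.1° = 30.42 m/s; v_y0 = −5.968 m/s (downward).
With up positive and y = 0 at the ground: y(t) = 75.3 + (−5.968) t − 1.310 t². Setting y = 0 and taking the positive root: t = [−5.968 + √(5.968² + 2·2.62·75.3)] / 2.62 = (−5.968 + 20.74) / 2.62 = 5.638 s.
Horizontal distance: R = vₓ t = 30.42 × 5.638 = 171.5 m.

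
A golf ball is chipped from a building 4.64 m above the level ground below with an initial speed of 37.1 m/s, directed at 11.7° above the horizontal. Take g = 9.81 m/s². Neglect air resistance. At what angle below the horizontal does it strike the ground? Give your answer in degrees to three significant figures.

18.5°

Resolve: vₓ = 37.10 cos 11.7° = 36.33 m/s and v_y0 = 37.10 sin 11.7° = 7.523 m/s.
The projectile lands when y = 4.64 + (7.523) t − ½·9.81·t² = 0. Positive root: t = (7.523 + √(7.523² + 2·9.81·4.64)) / 9.81 = (7.523 + 12.15) / 9.81 = 2.006 s.
At impact: v_y = v_y0 − g t = −12.15 m/s; vₓ = 36.33 m/s.
Angle below horizontal: arctan(|v_y|/vₓ) = arctan(12.15/36.33) = 18.49°.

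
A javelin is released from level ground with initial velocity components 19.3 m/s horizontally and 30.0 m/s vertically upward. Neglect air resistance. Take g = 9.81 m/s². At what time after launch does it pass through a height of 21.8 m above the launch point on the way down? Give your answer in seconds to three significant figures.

Height y(t) = 30.00 t − 4.905 t² = 21.8 gives 4.905 t² − 30.00 t + 21.8 = 0.
t = [30.00 ± √(30.00² − 2·9.81·21.8)] / 9.81 = (30.00 ± 21.73) / 9.81, so t = 0.8428 s or t = 5.273 s.
The descending-branch root is 5.273 s.

5.27 s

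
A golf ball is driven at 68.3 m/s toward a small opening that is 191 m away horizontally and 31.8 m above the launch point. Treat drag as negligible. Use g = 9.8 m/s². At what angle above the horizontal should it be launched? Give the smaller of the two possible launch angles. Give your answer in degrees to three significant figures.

21.8°

Trajectory: y = x tanθ − g x² (1 + tan²θ)/(2v₀²). With x = 191, y = 31.8, v₀ = 68.3, g = 9.80:
38.32 tan²θ − 191 tanθ + (70.12) = 0.
tanθ = [191 ± √(191² − 4 × 38.32 × (70.12))] / (2 × 38.32) = (191 ± 160.4) / 76.64, giving tanθ = 0.3991 or 4.585.
θ = 21.76° or 77.70°; the smaller is 21.76°.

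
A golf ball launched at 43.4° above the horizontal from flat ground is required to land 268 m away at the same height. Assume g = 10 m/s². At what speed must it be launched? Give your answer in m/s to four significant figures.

51.81 m/s

On level ground R = v₀² sin 2θ / g ⇒ v₀ = √(gR / sin 2θ).
v₀ = √(10.0 × 268 / sin 86.80°) = √(2680 / 0.9984) = √2684.2 = 51.81 m/s.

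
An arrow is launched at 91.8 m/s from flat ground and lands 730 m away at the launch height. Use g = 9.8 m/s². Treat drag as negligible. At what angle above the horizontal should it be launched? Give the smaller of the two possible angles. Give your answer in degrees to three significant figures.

29.0°

Level-ground range R = v₀² sin(2θ)/g ⇒ sin(2θ) = gR/v₀² = 9.80 × 730 / 91.8² = 0.8489.
2θ = 58.09° or 180° − 58.09° = 121.9°, so θ = 29.05° or 60.95°.
The smaller angle is 29.05°.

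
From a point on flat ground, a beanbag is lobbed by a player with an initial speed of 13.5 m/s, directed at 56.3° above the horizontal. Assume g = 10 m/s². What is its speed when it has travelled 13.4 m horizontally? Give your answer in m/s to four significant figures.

Resolve: vₓ = 13.50 cos 56.3° = 7.490 m/s and v_y0 = 13.50 sin 56.3° = 11.23 m/s.
x = vₓ t ⇒ t = 13.4/7.490 = 1.789 s.
Vertical velocity there: v_y = v_y0 − g t = 11.23 − 10.0 × 1.789 = −6.658 m/s.
Speed: √(vₓ² + v_y²) = √(7.490² + 6.658²) = 10.02 m/s.

10.02 m/s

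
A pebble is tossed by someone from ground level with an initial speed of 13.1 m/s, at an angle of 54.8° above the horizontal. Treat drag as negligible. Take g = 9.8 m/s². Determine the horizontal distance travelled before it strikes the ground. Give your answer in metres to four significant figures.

16.50 m

Components: vₓ = 13.10 cos 54.8° = 7.551 m/s, v_y0 = 13.10 sin 54.8° = 10.70 m/s.
Flight time T = 2 v_y0 / g = 2.185 s.
Range: R = vₓ T = 7.551 × 2.185 = 16.50 m.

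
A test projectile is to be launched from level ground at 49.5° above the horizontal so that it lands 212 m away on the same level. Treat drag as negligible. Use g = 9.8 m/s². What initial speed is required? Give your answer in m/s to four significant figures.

From R = (v₀² / g) sin 2θ: v₀ = √(gR / sin 2θ).
v₀ = √(9.80 × 212 / sin 99.00°) = √(2078 / 0.9877) = √2103.5 = 45.86 m/s.

45.86 m/s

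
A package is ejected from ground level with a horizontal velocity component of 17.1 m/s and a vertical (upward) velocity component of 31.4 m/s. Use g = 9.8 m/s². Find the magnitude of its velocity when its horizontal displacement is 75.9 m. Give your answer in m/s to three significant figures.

20.9 m/s

x = vₓ t ⇒ t = 75.9/17.10 = 4.439 s.
Vertical velocity there: v_y = v_y0 − g t = 31.40 − 9.80 × 4.439 = −12.10 m/s.
Speed: √(vₓ² + v_y²) = √(17.10² + 12.10²) = 20.95 m/s.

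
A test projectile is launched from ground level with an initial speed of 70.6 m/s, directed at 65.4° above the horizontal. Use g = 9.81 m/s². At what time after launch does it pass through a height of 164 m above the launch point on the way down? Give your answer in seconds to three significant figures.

9.61 s

Resolve: vₓ = 70.60 cos 65.4° = 29.39 m/s and v_y0 = 70.60 sin 65.4° = 64.19 m/s.
Set y = v_y0 t − ½ g t² = 164: 4.905 t² − 64.19 t + 164 = 0.
t = [64.19 ± √(64.19² − 2·9.81·164)] / 9.81 = (64.19 ± 30.05) / 9.81, so t = 3.480 s or t = 9.607 s.
The descending-branch root is 9.607 s.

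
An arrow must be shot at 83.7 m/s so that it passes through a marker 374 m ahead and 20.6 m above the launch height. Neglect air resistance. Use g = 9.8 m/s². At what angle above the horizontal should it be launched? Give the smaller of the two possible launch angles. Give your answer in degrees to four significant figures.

19.21°

Trajectory: y = x tanθ − g x² (1 + tan²θ)/(2v₀²). With x = 374, y = 20.6, v₀ = 83.7, g = 9.80:
97.83 tan²θ − 374 tanθ + (118.4) = 0.
tanθ = [374 ± √(374² − 4 × 97.83 × (118.4))] / (2 × 97.83) = (374 ± 305.8) / 195.7, giving tanθ = 0.3484 or 3.474.
θ = 19.21° or 73.94°; the smaller is 19.21°.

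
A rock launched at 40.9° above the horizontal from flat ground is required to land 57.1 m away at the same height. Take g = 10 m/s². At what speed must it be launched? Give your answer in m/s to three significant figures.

From R = (v₀² / g) sin 2θ: v₀ = √(gR / sin 2θ).
v₀ = √(10.0 × 57.1 / sin 81.80°) = √(571.0 / 0.9898) = √576.90 = 24.02 m/s.

24.0 m/s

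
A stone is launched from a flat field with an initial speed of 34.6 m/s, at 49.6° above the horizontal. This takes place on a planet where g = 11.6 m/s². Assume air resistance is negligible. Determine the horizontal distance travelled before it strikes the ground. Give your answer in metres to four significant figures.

101.9 m

Components: vₓ = 34.60 cos 49.6° = 22.42 m/s, v_y0 = 34.60 sin 49.6° = 26.35 m/s.
Time aloft: T = 2 v_y0 / g = 2 × 26.35 / 11.6 = 4.543 s.
Horizontal distance R = vₓ T = 22.42 × 4.543 = 101.9 m.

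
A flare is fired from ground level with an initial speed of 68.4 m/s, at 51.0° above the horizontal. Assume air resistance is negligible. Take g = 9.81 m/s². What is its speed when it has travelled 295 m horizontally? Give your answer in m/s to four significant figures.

45.29 m/s

Components: vₓ = 68.40 cos 51.0° = 43.05 m/s, v_y0 = 68.40 sin 51.0° = 53.16 m/s.
At x = 295 m, t = x/vₓ = 295/43.05 = 6.853 s.
Vertical velocity there: v_y = v_y0 − g t = 53.16 − 9.81 × 6.853 = −14.07 m/s.
Speed: √(vₓ² + v_y²) = √(43.05² + 14.07²) = 45.29 m/s.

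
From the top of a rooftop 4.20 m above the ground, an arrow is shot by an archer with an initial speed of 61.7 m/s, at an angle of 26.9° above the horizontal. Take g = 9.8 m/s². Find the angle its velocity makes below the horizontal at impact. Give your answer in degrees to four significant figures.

28.08°

Resolve: vₓ = 61.70 cos 26.9° = 55.02 m/s and v_y0 = 61.70 sin 26.9° = 27.92 m/s.
With up positive and y = 0 at the ground: y(t) = 4.20 + (27.92) t − 4.900 t². Setting y = 0 and taking the positive root: t = [27.92 + √(27.92² + 2·9.80·4.20)] / 9.80 = (27.92 + 29.35) / 9.80 = 5.844 s.
At impact: v_y = v_y0 − g t = −29.35 m/s; vₓ = 55.02 m/s.
Angle below horizontal: arctan(|v_y|/vₓ) = arctan(29.35/55.02) = 28.08°.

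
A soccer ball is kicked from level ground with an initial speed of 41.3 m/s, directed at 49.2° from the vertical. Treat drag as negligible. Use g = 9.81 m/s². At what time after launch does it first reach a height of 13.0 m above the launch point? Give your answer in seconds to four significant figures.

Resolve: vₓ = 41.30 sin 49.2° = 31.26 m/s and v_y0 = 41.30 cos 49.2° = 26.99 m/s.
Require v_y0 t − ½ g t² = 13.0, i.e. 4.905 t² − 26.99 t + 13.0 = 0.
Quadratic formula: t = (26.99 ± √473.20) / 9.81 = (26.99 ± 21.75) / 9.81 → t = 0.5334 s or 4.968 s.
The first (ascending) time is 0.5334 s.

0.5334 s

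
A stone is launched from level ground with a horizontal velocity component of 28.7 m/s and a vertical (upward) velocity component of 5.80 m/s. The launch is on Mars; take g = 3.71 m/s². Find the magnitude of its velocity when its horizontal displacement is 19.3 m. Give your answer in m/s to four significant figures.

x = vₓ t ⇒ t = 19.3/28.70 = 0.6725 s.
Vertical velocity there: v_y = v_y0 − g t = 5.800 − 3.71 × 0.6725 = 3.305 m/s.
Speed: √(vₓ² + v_y²) = √(28.70² + 3.305²) = 28.89 m/s.

28.89 m/s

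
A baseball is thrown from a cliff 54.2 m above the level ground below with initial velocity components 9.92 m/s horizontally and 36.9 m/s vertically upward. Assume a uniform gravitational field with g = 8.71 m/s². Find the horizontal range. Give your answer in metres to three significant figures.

96.7 m

Vertical motion (up positive, ground at y = 0): 4.355 t² − (36.90) t − 54.2 = 0, so t = (36.90 + √(36.90² + 2·8.71·54.2)) / 8.71 = (36.90 + 48.02) / 8.71 = 9.750 s.
Horizontal distance: R = vₓ t = 9.920 × 9.750 = 96.72 m.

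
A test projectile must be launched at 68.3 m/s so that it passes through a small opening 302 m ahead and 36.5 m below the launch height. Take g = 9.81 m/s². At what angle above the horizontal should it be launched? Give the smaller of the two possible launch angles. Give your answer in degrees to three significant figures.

Trajectory: y = x tanθ − g x² (1 + tan²θ)/(2v₀²). With x = 302, y = −36.5, v₀ = 68.3, g = 9.81:
95.90 tan²θ − 302 tanθ + (59.40) = 0.
tanθ = [302 ± √(302² − 4 × 95.90 × (59.40))] / (2 × 95.90) = (302 ± 261.6) / 191.8, giving tanθ = 0.2108 or 2.938.
θ = 11.90° or 71.21°; the smaller is 11.90°.

11.9°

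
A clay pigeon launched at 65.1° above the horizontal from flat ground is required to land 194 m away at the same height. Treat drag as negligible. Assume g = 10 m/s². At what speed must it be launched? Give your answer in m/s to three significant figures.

On level ground R = v₀² sin 2θ / g ⇒ v₀ = √(gR / sin 2θ).
v₀ = √(10.0 × 194 / sin 130.2°) = √(1940 / 0.7638) = √2539.9 = 50.40 m/s.

50.4 m/s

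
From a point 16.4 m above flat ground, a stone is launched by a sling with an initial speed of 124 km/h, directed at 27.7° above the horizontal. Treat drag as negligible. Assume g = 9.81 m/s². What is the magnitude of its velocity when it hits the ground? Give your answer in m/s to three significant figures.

Convert: 124 km/h = 124/3.6 = 34.44 m/s.
Horizontal component vₓ = 34.44 cos 27.7° = 30.50 m/s; vertical v_y0 = 34.44 sin 27.7° = 16.01 m/s.
The projectile lands when y = 16.4 + (16.01) t − ½·9.81·t² = 0. Positive root: t = (16.01 + √(16.01² + 2·9.81·16.4)) / 9.81 = (16.01 + 24.04) / 9.81 = 4.083 s.
Vertical velocity at impact: v_y = v_y0 − g t = 16.01 − 9.81 × 4.083 = −24.04 m/s.
Speed: |v| = √(vₓ² + v_y²) = √(30.50² + 24.04²) = 38.84 m/s.

38.8 m/s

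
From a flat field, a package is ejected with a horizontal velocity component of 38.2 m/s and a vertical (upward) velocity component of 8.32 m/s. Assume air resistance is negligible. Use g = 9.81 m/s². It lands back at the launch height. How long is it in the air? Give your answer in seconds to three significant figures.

1.70 s

Landing at launch height ⇒ T = 2 v_y0 / g = 2 × 8.320 / 9.81 = 1.696 s.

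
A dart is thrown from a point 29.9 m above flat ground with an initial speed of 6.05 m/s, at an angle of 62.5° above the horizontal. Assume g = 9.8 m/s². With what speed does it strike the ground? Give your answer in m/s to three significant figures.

25.0 m/s

Components: vₓ = 6.050 cos 62.5° = 2.794 m/s, v_y0 = 6.050 sin 62.5° = 5.366 m/s.
The projectile lands when y = 29.9 + (5.366) t − ½·9.80·t² = 0. Positive root: t = (5.366 + √(5.366² + 2·9.80·29.9)) / 9.80 = (5.366 + 24.80) / 9.80 = 3.078 s.
Vertical velocity at impact: v_y = v_y0 − g t = 5.366 − 9.80 × 3.078 = −24.80 m/s.
Speed: |v| = √(vₓ² + v_y²) = √(2.794² + 24.80²) = 24.95 m/s.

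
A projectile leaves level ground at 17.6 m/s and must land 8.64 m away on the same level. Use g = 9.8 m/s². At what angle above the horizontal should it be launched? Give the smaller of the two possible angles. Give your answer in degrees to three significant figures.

7.93°

R = v₀² sin 2θ / g gives sin 2θ = gR/v₀² = 9.80·8.64/17.6² = 0.2733.
2θ = 15.86° or 180° − 15.86° = 164.1°, so θ = 7.932° or 82.07°.
The smaller angle is 7.932°.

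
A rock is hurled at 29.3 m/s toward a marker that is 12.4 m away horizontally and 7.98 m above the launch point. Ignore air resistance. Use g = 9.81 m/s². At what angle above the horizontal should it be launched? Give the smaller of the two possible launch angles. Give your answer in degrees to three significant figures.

37.0°

Trajectory: y = x tanθ − g x² (1 + tan²θ)/(2v₀²). With x = 12.4, y = 7.98, v₀ = 29.3, g = 9.81:
0.8785 tan²θ − 12.4 tanθ + (8.859) = 0.
tanθ = [12.4 ± √(12.4² − 4 × 0.8785 × (8.859))] / (2 × 0.8785) = (12.4 ± 11.07) / 1.757, giving tanθ = 0.7548 or 13.36.
θ = 37.04° or 85.72°; the smaller is 37.04°.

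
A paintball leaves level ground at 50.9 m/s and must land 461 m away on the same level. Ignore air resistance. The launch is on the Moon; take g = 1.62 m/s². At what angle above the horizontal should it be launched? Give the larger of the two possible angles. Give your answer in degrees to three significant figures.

Level-ground range R = v₀² sin(2θ)/g ⇒ sin(2θ) = gR/v₀² = 1.62 × 461 / 50.9² = 0.2883.
2θ = 16.75° or 180° − 16.75° = 163.2°, so θ = 8.377° or 81.62°.
The larger angle is 81.62°.

81.6°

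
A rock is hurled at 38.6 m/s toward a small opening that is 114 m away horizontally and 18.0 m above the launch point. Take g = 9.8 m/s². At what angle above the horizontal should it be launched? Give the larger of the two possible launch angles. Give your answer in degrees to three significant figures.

Trajectory: y = x tanθ − g x² (1 + tan²θ)/(2v₀²). With x = 114, y = 18.0, v₀ = 38.6, g = 9.80:
42.74 tan²θ − 114 tanθ + (60.74) = 0.
tanθ = [114 ± √(114² − 4 × 42.74 × (60.74))] / (2 × 42.74) = (114 ± 51.11) / 85.48, giving tanθ = 0.7358 or 1.932.
θ = 36.34° or 62.63°; the larger is 62.63°.

62.6°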